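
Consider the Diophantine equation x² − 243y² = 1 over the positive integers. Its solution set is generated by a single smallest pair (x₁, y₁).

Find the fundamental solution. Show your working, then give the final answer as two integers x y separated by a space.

d=243: √d = [15; 1,1,2,3,15,3,2,1,1,30] (ℓ=10, even), read p_9/q_9
i=0: a=15 ⇒ p=15, q=1
…
i=2: a=1 ⇒ p=31, q=2
i=3: a=2 ⇒ p=78, q=5
i=4: a=3 ⇒ p=265, q=17
i=5: a=15 ⇒ p=4053, q=260
i=6: a=3 ⇒ p=12424, q=797
i=7: a=2 ⇒ p=28901, q=1854
i=8: a=1 ⇒ p=41325, q=2651
i=9: a=1 ⇒ p=70226, q=4505
→ (70226, 4505).  Check: 70226²=4931691076, 243·4505²=4931691075, difference 1.

70226 4505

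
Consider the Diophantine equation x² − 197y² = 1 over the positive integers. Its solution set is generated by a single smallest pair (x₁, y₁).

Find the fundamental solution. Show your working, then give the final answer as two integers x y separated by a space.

393 28

[14; 28] for √197; ℓ=1 ⇒ convergent index 1
a_0=14:  p_0=14·1+0=14,  q_0=14·0+1=1
a_1=28:  p_1=28·14+1=393,  q_1=28·1+0=28
(x₁, y₁) = (393, 28);  393² − 197·28² = 1 ✓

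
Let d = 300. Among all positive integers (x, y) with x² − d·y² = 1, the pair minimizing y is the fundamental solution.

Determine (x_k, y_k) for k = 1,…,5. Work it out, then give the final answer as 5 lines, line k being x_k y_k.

1351 78
3650401 210756
9863382151 569462634
26650854921601 1538687826312
72010600134783751 4157533937232390

[17; 3,8,3,34] for √300; ℓ=4 ⇒ convergent index 3
a_0=17:  p_0=17·1+0=17,  q_0=17·0+1=1
a_1=3:  p_1=3·17+1=52,  q_1=3·1+0=3
a_2=8:  p_2=8·52+17=433,  q_2=8·3+1=25
a_3=3:  p_3=3·433+52=1351,  q_3=3·25+3=78
fundamental: x₁=1351, y₁=78  (since 1825201 − 300·6084 = 1)
(1351+78√300)^2 = 3650401 + 210756√300
(1351+78√300)^3 = 9863382151 + 569462634√300
(1351+78√300)^4 = 26650854921601 + 1538687826312√300
(1351+78√300)^5 = 72010600134783751 + 4157533937232390√300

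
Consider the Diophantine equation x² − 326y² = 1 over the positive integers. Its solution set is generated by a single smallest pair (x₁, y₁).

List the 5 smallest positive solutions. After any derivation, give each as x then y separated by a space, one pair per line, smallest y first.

√326 → a₀=18, period (18,36); ℓ=2 even so k=1
k=0  a_k=18  p_k/q_k = 18/1
k=1  a_k=18  p_k/q_k = 325/18
(x₁, y₁) = (325, 18);  325² − 326·18² = 1 ✓
(325+18√326)^2 = 211249 + 11700√326
(325+18√326)^3 = 137311525 + 7604982√326
(325+18√326)^4 = 89252280001 + 4943226600√326
(325+18√326)^5 = 58013844689125 + 3213089685018√326

325 18
211249 11700
137311525 7604982
89252280001 4943226600
58013844689125 3213089685018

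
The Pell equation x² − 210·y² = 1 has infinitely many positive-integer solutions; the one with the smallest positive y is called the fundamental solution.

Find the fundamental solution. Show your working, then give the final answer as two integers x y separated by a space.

√210 = [14; 2,28, …], period ℓ=2 (even) → k=1
a_0=14:  p_0=14·1+0=14,  q_0=14·0+1=1
a_1=2:  p_1=2·14+1=29,  q_1=2·1+0=2
fundamental: x₁=29, y₁=2  (since 841 − 210·4 = 1)

29 2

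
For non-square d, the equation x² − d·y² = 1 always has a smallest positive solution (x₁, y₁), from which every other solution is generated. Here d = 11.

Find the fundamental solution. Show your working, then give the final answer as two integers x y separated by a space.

d=11: √d = [3; 3,6] (ℓ=2, even), read p_1/q_1
i=0: a=3 ⇒ p=3, q=1
i=1: a=3 ⇒ p=10, q=3
fundamental: x₁=10, y₁=3  (since 100 − 11·9 = 1)

10 3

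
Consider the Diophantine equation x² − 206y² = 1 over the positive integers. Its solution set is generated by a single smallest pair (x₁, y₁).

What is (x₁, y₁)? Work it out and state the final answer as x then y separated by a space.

d=206: √d = [14; 2,1,5,14,5,1,2,28] (ℓ=8, even), read p_7/q_7
k=0  a_k=14  p_k/q_k = 14/1
…
k=2  a_k=1  p_k/q_k = 43/3
k=3  a_k=5  p_k/q_k = 244/17
…
k=6  a_k=1  p_k/q_k = 20998/1463
k=7  a_k=2  p_k/q_k = 59535/4148
fundamental: x₁=59535, y₁=4148  (since 3544416225 − 206·17205904 = 1)

59535 4148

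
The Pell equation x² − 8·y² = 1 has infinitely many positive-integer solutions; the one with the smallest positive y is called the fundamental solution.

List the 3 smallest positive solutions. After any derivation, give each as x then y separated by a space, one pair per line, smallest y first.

√8 = [2; 1,4, …], period ℓ=2 (even) → k=1
i=0: a=2 ⇒ p=2, q=1
i=1: a=1 ⇒ p=3, q=1
(x₁, y₁) = (3, 1);  3² − 8·1² = 1 ✓
n=2: (3,1)∘(3,1) = (3·3+8·1·1, 3·1+1·3) = (17,6)
n=3: (17,6)∘(3,1) = (3·17+8·1·6, 3·6+1·17) = (99,35)

3 1
17 6
99 35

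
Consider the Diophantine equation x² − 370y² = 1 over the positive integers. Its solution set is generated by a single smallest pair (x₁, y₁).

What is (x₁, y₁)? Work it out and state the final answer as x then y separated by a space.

213859 11118

√370 → a₀=19, period (4,4,38); ℓ=3 odd so k=5
i=0: a=19 ⇒ p=19, q=1
…
i=2: a=4 ⇒ p=327, q=17
…
i=4: a=4 ⇒ p=50339, q=2617
i=5: a=4 ⇒ p=213859, q=11118
(x₁, y₁) = (213859, 11118);  213859² − 370·11118² = 1 ✓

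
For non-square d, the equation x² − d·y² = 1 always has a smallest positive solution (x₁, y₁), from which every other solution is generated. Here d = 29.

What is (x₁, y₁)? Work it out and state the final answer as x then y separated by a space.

9801 1820

√29 = [5; 2,1,1,2,10, …], period ℓ=5 (odd) → k=9
a_0=5:  p_0=5·1+0=5,  q_0=5·0+1=1
…
a_8=1:  p_8=1·2251+1524=3775,  q_8=1·418+283=701
a_9=2:  p_9=2·3775+2251=9801,  q_9=2·701+418=1820
(x₁, y₁) = (9801, 1820);  9801² − 29·1820² = 1 ✓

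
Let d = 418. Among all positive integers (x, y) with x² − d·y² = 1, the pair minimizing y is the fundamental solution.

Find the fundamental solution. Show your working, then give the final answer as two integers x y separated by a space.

33857 1656

d=418: √d = [20; 2,4,20,4,2,40] (ℓ=6, even), read p_5/q_5
step 0: (20, 1)  from 20·(1,0) + (0,1)
step 1: (41, 2)  from 2·(20,1) + (1,0)
…
step 4: (15068, 737)  from 4·(3721,182) + (184,9)
step 5: (33857, 1656)  from 2·(15068,737) + (3721,182)
fundamental: x₁=33857, y₁=1656  (since 1146296449 − 418·2742336 = 1)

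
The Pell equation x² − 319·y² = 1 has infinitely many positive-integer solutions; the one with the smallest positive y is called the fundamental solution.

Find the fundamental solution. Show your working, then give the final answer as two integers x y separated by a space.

12901780 722361

√319 → a₀=17, period (1,6,5,1,4,…,6,1,34); ℓ=14 even so k=13
step 0: (17, 1)  from 17·(1,0) + (0,1)
step 1: (18, 1)  from 1·(17,1) + (1,0)
…
step 3: (643, 36)  from 5·(125,7) + (18,1)
…
step 5: (3715, 208)  from 4·(768,43) + (643,36)
step 6: (11913, 667)  from 3·(3715,208) + (768,43)
…
step 10: (309613, 17335)  from 1·(250816,14043) + (58797,3292)
step 11: (1798881, 100718)  from 5·(309613,17335) + (250816,14043)
step 12: (11102899, 621643)  from 6·(1798881,100718) + (309613,17335)
step 13: (12901780, 722361)  from 1·(11102899,621643) + (1798881,100718)
→ (12901780, 722361).  Check: 12901780²=166455927168400, 319·722361²=166455927168399, difference 1.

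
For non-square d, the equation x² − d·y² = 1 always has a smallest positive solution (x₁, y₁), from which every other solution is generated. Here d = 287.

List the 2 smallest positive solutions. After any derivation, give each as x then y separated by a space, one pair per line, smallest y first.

288 17
165887 9792

√287 → a₀=16, period (1,15,1,32); ℓ=4 even so k=3
i=0: a=16 ⇒ p=16, q=1
i=1: a=1 ⇒ p=17, q=1
i=2: a=15 ⇒ p=271, q=16
i=3: a=1 ⇒ p=288, q=17
fundamental: x₁=288, y₁=17  (since 82944 − 287·289 = 1)
(x_2, y_2) = (288·288 + 287·17·17, 288·17 + 17·288) = (165887, 9792)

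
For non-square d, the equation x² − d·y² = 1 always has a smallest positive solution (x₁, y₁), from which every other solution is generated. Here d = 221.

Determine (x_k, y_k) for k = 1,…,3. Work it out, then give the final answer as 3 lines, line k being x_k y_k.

1665 112
5544449 372960
18463013505 1241956688

[14; 1,6,2,6,1,28] for √221; ℓ=6 ⇒ convergent index 5
i=0: a=14 ⇒ p=14, q=1
i=1: a=1 ⇒ p=15, q=1
…
i=3: a=2 ⇒ p=223, q=15
i=4: a=6 ⇒ p=1442, q=97
i=5: a=1 ⇒ p=1665, q=112
(x₁, y₁) = (1665, 112);  1665² − 221·112² = 1 ✓
(1665+112√221)^2 = 5544449 + 372960√221
(1665+112√221)^3 = 18463013505 + 1241956688√221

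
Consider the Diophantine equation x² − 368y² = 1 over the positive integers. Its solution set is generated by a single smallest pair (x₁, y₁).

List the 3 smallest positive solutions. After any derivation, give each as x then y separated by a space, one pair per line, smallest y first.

[19; 5,2,5,38] for √368; ℓ=4 ⇒ convergent index 3
a_0=19:  p_0=19·1+0=19,  q_0=19·0+1=1
…
a_2=2:  p_2=2·96+19=211,  q_2=2·5+1=11
a_3=5:  p_3=5·211+96=1151,  q_3=5·11+5=60
fundamental: x₁=1151, y₁=60  (since 1324801 − 368·3600 = 1)
(x_2, y_2) = (1151·1151 + 368·60·60, 1151·60 + 60·1151) = (2649601, 138120)
(x_3, y_3) = (1151·2649601 + 368·60·138120, 1151·138120 + 60·2649601) = (6099380351, 317952180)

1151 60
2649601 138120
6099380351 317952180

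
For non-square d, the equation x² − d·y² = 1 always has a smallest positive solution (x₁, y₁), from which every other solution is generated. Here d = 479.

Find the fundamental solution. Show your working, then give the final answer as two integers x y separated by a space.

2989440 136591

√479 → a₀=21, period (1,7,1,3,2,21,2,3,1,7,1,42); ℓ=12 even so k=11
step 0: (21, 1)  from 21·(1,0) + (0,1)
step 1: (22, 1)  from 1·(21,1) + (1,0)
…
step 3: (197, 9)  from 1·(175,8) + (22,1)
step 4: (766, 35)  from 3·(197,9) + (175,8)
step 5: (1729, 79)  from 2·(766,35) + (197,9)
step 6: (37075, 1694)  from 21·(1729,79) + (766,35)
step 7: (75879, 3467)  from 2·(37075,1694) + (1729,79)
step 8: (264712, 12095)  from 3·(75879,3467) + (37075,1694)
step 9: (340591, 15562)  from 1·(264712,12095) + (75879,3467)
step 10: (2648849, 121029)  from 7·(340591,15562) + (264712,12095)
step 11: (2989440, 136591)  from 1·(2648849,121029) + (340591,15562)
fundamental: x₁=2989440, y₁=136591  (since 8936751513600 − 479·18657101281 = 1)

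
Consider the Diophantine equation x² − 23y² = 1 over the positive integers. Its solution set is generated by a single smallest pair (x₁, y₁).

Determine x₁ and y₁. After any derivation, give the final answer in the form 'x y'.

24 5

√23 = [4; 1,3,1,8, …], period ℓ=4 (even) → k=3
a_0=4:  p_0=4·1+0=4,  q_0=4·0+1=1
a_1=1:  p_1=1·4+1=5,  q_1=1·1+0=1
a_2=3:  p_2=3·5+4=19,  q_2=3·1+1=4
a_3=1:  p_3=1·19+5=24,  q_3=1·4+1=5
→ (24, 5).  Check: 24²=576, 23·5²=575, difference 1.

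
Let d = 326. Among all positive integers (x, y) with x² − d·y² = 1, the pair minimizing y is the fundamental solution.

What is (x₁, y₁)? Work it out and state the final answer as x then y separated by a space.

√326 = [18; 18,36, …], period ℓ=2 (even) → k=1
i=0: a=18 ⇒ p=18, q=1
i=1: a=18 ⇒ p=325, q=18
fundamental: x₁=325, y₁=18  (since 105625 − 326·324 = 1)

325 18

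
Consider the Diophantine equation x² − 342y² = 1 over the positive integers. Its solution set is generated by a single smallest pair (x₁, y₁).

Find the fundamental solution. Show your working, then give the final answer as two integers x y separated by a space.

√342 = [18; 2,36, …], period ℓ=2 (even) → k=1
step 0: (18, 1)  from 18·(1,0) + (0,1)
step 1: (37, 2)  from 2·(18,1) + (1,0)
→ (37, 2).  Check: 37²=1369, 342·2²=1368, difference 1.

37 2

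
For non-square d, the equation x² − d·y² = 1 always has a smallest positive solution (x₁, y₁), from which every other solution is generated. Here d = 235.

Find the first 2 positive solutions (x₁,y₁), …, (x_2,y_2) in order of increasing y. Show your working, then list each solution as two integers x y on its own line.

46 3
4231 276

[15; 3,30] for √235; ℓ=2 ⇒ convergent index 1
k=0  a_k=15  p_k/q_k = 15/1
k=1  a_k=3  p_k/q_k = 46/3
fundamental: x₁=46, y₁=3  (since 2116 − 235·9 = 1)
(46+3√235)^2 = 4231 + 276√235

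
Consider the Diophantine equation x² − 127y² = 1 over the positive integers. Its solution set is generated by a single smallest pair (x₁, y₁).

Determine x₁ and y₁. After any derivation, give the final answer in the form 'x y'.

√127 = [11; 3,1,2,2,7,11,7,2,2,1,3,22, …], period ℓ=12 (even) → k=11
step 0: (11, 1)  from 11·(1,0) + (0,1)
…
step 2: (45, 4)  from 1·(34,3) + (11,1)
step 3: (124, 11)  from 2·(45,4) + (34,3)
step 4: (293, 26)  from 2·(124,11) + (45,4)
step 5: (2175, 193)  from 7·(293,26) + (124,11)
step 6: (24218, 2149)  from 11·(2175,193) + (293,26)
…
step 8: (367620, 32621)  from 2·(171701,15236) + (24218,2149)
step 9: (906941, 80478)  from 2·(367620,32621) + (171701,15236)
step 10: (1274561, 113099)  from 1·(906941,80478) + (367620,32621)
step 11: (4730624, 419775)  from 3·(1274561,113099) + (906941,80478)
fundamental: x₁=4730624, y₁=419775  (since 22378803429376 − 127·176211050625 = 1)

4730624 419775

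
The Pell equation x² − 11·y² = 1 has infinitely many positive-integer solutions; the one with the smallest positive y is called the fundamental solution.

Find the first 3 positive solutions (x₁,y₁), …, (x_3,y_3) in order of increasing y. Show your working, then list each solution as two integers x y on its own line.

d=11: √d = [3; 3,6] (ℓ=2, even), read p_1/q_1
k=0  a_k=3  p_k/q_k = 3/1
k=1  a_k=3  p_k/q_k = 10/3
(x₁, y₁) = (10, 3);  10² − 11·3² = 1 ✓
k=2:  x_2 = 10·10+11·3·3 = 199,  y_2 = 10·3+3·10 = 60
k=3:  x_3 = 10·199+11·3·60 = 3970,  y_3 = 10·60+3·199 = 1197

10 3
199 60
3970 1197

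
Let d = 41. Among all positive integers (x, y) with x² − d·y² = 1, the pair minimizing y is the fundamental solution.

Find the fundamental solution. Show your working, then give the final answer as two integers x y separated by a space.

√41 = [6; 2,2,12, …], period ℓ=3 (odd) → k=5
step 0: (6, 1)  from 6·(1,0) + (0,1)
step 1: (13, 2)  from 2·(6,1) + (1,0)
step 2: (32, 5)  from 2·(13,2) + (6,1)
step 3: (397, 62)  from 12·(32,5) + (13,2)
step 4: (826, 129)  from 2·(397,62) + (32,5)
step 5: (2049, 320)  from 2·(826,129) + (397,62)
fundamental: x₁=2049, y₁=320  (since 4198401 − 41·102400 = 1)

2049 320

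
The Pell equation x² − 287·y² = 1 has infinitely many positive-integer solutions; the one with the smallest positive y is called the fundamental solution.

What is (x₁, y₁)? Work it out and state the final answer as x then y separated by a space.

√287 = [16; 1,15,1,32, …], period ℓ=4 (even) → k=3
i=0: a=16 ⇒ p=16, q=1
i=1: a=1 ⇒ p=17, q=1
i=2: a=15 ⇒ p=271, q=16
i=3: a=1 ⇒ p=288, q=17
(x₁, y₁) = (288, 17);  288² − 287·17² = 1 ✓

288 17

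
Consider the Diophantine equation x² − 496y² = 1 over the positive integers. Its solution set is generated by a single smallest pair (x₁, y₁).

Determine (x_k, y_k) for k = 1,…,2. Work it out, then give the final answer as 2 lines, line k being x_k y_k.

4620799 207480
42703566796801 1917446753040

√496 → a₀=22, period (3,1,2,4,1,…,1,3,44); ℓ=16 even so k=15
a_0=22:  p_0=22·1+0=22,  q_0=22·0+1=1
a_1=3:  p_1=3·22+1=67,  q_1=3·1+0=3
a_2=1:  p_2=1·67+22=89,  q_2=1·3+1=4
a_3=2:  p_3=2·89+67=245,  q_3=2·4+3=11
a_4=4:  p_4=4·245+89=1069,  q_4=4·11+4=48
…
a_6=1:  p_6=1·1314+1069=2383,  q_6=1·59+48=107
a_7=2:  p_7=2·2383+1314=6080,  q_7=2·107+59=273
a_8=2:  p_8=2·6080+2383=14543,  q_8=2·273+107=653
…
a_10=1:  p_10=1·35166+14543=49709,  q_10=1·1579+653=2232
…
a_12=4:  p_12=4·84875+49709=389209,  q_12=4·3811+2232=17476
a_13=2:  p_13=2·389209+84875=863293,  q_13=2·17476+3811=38763
a_14=1:  p_14=1·863293+389209=1252502,  q_14=1·38763+17476=56239
a_15=3:  p_15=3·1252502+863293=4620799,  q_15=3·56239+38763=207480
fundamental: x₁=4620799, y₁=207480  (since 21351783398401 − 496·43047950400 = 1)
k=2:  x_2 = 4620799·4620799+496·207480·207480 = 42703566796801,  y_2 = 4620799·207480+207480·4620799 = 1917446753040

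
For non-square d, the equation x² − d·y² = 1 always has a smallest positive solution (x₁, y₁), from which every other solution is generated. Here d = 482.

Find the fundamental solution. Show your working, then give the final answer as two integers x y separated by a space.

[21; 1,20,1,42] for √482; ℓ=4 ⇒ convergent index 3
a_0=21:  p_0=21·1+0=21,  q_0=21·0+1=1
a_1=1:  p_1=1·21+1=22,  q_1=1·1+0=1
a_2=20:  p_2=20·22+21=461,  q_2=20·1+1=21
a_3=1:  p_3=1·461+22=483,  q_3=1·21+1=22
(x₁, y₁) = (483, 22);  483² − 482·22² = 1 ✓

483 22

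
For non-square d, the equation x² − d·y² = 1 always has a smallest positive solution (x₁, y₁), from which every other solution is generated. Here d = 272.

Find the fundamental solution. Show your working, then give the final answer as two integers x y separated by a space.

[16; 2,32] for √272; ℓ=2 ⇒ convergent index 1
k=0  a_k=16  p_k/q_k = 16/1
k=1  a_k=2  p_k/q_k = 33/2
(x₁, y₁) = (33, 2);  33² − 272·2² = 1 ✓

33 2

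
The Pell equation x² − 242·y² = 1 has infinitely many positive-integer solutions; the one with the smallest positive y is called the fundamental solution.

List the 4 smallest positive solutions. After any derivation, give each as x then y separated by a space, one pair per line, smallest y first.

19601 1260
768398401 49394520
30122754096401 1936363971780
1180872205318713601 75909340372325040

[15; 1,1,3,1,14,1,3,1,1,30] for √242; ℓ=10 ⇒ convergent index 9
a_0=15:  p_0=15·1+0=15,  q_0=15·0+1=1
a_1=1:  p_1=1·15+1=16,  q_1=1·1+0=1
a_2=1:  p_2=1·16+15=31,  q_2=1·1+1=2
a_3=3:  p_3=3·31+16=109,  q_3=3·2+1=7
a_4=1:  p_4=1·109+31=140,  q_4=1·7+2=9
a_5=14:  p_5=14·140+109=2069,  q_5=14·9+7=133
a_6=1:  p_6=1·2069+140=2209,  q_6=1·133+9=142
…
a_8=1:  p_8=1·8696+2209=10905,  q_8=1·559+142=701
a_9=1:  p_9=1·10905+8696=19601,  q_9=1·701+559=1260
→ (19601, 1260).  Check: 19601²=384199201, 242·1260²=384199200, difference 1.
(19601+1260√242)^2 = 768398401 + 49394520√242
(19601+1260√242)^3 = 30122754096401 + 1936363971780√242
(19601+1260√242)^4 = 1180872205318713601 + 75909340372325040√242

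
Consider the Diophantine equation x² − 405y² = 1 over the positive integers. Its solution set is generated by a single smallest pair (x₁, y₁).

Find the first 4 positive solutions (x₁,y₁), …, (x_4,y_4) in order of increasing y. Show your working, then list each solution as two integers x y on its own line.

[20; 8,40] for √405; ℓ=2 ⇒ convergent index 1
i=0: a=20 ⇒ p=20, q=1
i=1: a=8 ⇒ p=161, q=8
fundamental: x₁=161, y₁=8  (since 25921 − 405·64 = 1)
k=2:  x_2 = 161·161+405·8·8 = 51841,  y_2 = 161·8+8·161 = 2576
k=3:  x_3 = 161·51841+405·8·2576 = 16692641,  y_3 = 161·2576+8·51841 = 829464
k=4:  x_4 = 161·16692641+405·8·829464 = 5374978561,  y_4 = 161·829464+8·16692641 = 267084832

161 8
51841 2576
16692641 829464
5374978561 267084832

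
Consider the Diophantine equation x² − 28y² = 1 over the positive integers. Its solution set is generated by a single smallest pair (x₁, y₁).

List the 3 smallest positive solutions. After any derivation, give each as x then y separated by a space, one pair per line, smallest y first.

[5; 3,2,3,10] for √28; ℓ=4 ⇒ convergent index 3
i=0: a=5 ⇒ p=5, q=1
…
i=2: a=2 ⇒ p=37, q=7
i=3: a=3 ⇒ p=127, q=24
fundamental: x₁=127, y₁=24  (since 16129 − 28·576 = 1)
k=2:  x_2 = 127·127+28·24·24 = 32257,  y_2 = 127·24+24·127 = 6096
k=3:  x_3 = 127·32257+28·24·6096 = 8193151,  y_3 = 127·6096+24·32257 = 1548360

127 24
32257 6096
8193151 1548360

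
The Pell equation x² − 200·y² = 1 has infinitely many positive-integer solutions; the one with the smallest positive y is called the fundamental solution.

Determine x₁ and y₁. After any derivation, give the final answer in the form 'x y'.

99 7

√200 = [14; 7,28, …], period ℓ=2 (even) → k=1
k=0  a_k=14  p_k/q_k = 14/1
k=1  a_k=7  p_k/q_k = 99/7
→ (99, 7).  Check: 99²=9801, 200·7²=9800, difference 1.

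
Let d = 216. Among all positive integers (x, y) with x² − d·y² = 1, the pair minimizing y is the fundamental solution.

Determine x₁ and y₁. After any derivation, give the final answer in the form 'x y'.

485 33

√216 → a₀=14, period (1,2,3,2,1,28); ℓ=6 even so k=5
a_0=14:  p_0=14·1+0=14,  q_0=14·0+1=1
a_1=1:  p_1=1·14+1=15,  q_1=1·1+0=1
a_2=2:  p_2=2·15+14=44,  q_2=2·1+1=3
a_3=3:  p_3=3·44+15=147,  q_3=3·3+1=10
a_4=2:  p_4=2·147+44=338,  q_4=2·10+3=23
a_5=1:  p_5=1·338+147=485,  q_5=1·23+10=33
(x₁, y₁) = (485, 33);  485² − 216·33² = 1 ✓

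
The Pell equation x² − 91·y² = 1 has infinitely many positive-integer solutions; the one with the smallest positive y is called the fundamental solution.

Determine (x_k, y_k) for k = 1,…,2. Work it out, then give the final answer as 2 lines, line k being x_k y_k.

1574 165
4954951 519420

[9; 1,1,5,1,5,1,1,18] for √91; ℓ=8 ⇒ convergent index 7
k=0  a_k=9  p_k/q_k = 9/1
…
k=3  a_k=5  p_k/q_k = 105/11
k=4  a_k=1  p_k/q_k = 124/13
k=5  a_k=5  p_k/q_k = 725/76
k=6  a_k=1  p_k/q_k = 849/89
k=7  a_k=1  p_k/q_k = 1574/165
fundamental: x₁=1574, y₁=165  (since 2477476 − 91·27225 = 1)
k=2:  x_2 = 1574·1574+91·165·165 = 4954951,  y_2 = 1574·165+165·1574 = 519420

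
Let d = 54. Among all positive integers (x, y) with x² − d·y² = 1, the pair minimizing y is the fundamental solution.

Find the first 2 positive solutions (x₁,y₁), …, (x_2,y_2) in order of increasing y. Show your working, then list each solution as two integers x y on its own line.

√54 = [7; 2,1,6,1,2,14, …], period ℓ=6 (even) → k=5
k=0  a_k=7  p_k/q_k = 7/1
k=1  a_k=2  p_k/q_k = 15/2
…
k=4  a_k=1  p_k/q_k = 169/23
k=5  a_k=2  p_k/q_k = 485/66
fundamental: x₁=485, y₁=66  (since 235225 − 54·4356 = 1)
(485+66√54)^2 = 470449 + 64020√54

485 66
470449 64020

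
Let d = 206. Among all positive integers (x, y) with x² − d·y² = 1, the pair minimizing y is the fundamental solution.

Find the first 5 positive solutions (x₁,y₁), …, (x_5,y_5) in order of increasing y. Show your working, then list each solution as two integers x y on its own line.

59535 4148
7088832449 493902360
844067279642895 58808954001052
100503090979990675201 7002382152411359280
11966903042143422416540175 833773642828811595468548

d=206: √d = [14; 2,1,5,14,5,1,2,28] (ℓ=8, even), read p_7/q_7
i=0: a=14 ⇒ p=14, q=1
i=1: a=2 ⇒ p=29, q=2
i=2: a=1 ⇒ p=43, q=3
…
i=5: a=5 ⇒ p=17539, q=1222
i=6: a=1 ⇒ p=20998, q=1463
i=7: a=2 ⇒ p=59535, q=4148
→ (59535, 4148).  Check: 59535²=3544416225, 206·4148²=3544416224, difference 1.
(x_2, y_2) = (59535·59535 + 206·4148·4148, 59535·4148 + 4148·59535) = (7088832449, 493902360)
(x_3, y_3) = (59535·7088832449 + 206·4148·493902360, 59535·493902360 + 4148·7088832449) = (844067279642895, 58808954001052)
(x_4, y_4) = (59535·844067279642895 + 206·4148·58808954001052, 59535·58808954001052 + 4148·844067279642895) = (100503090979990675201, 7002382152411359280)
(x_5, y_5) = (59535·100503090979990675201 + 206·4148·7002382152411359280, 59535·7002382152411359280 + 4148·100503090979990675201) = (11966903042143422416540175, 833773642828811595468548)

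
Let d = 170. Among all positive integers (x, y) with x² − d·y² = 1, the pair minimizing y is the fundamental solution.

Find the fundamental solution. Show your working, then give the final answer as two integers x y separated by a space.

√170 = [13; 26, …], period ℓ=1 (odd) → k=1
i=0: a=13 ⇒ p=13, q=1
i=1: a=26 ⇒ p=339, q=26
→ (339, 26).  Check: 339²=114921, 170·26²=114920, difference 1.

339 26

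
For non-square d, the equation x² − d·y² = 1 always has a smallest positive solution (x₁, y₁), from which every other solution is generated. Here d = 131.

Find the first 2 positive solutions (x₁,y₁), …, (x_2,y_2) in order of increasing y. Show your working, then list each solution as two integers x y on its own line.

√131 = [11; 2,4,11,4,2,22, …], period ℓ=6 (even) → k=5
step 0: (11, 1)  from 11·(1,0) + (0,1)
…
step 4: (4727, 413)  from 4·(1156,101) + (103,9)
step 5: (10610, 927)  from 2·(4727,413) + (1156,101)
(x₁, y₁) = (10610, 927);  10610² − 131·927² = 1 ✓
n=2: (10610,927)∘(10610,927) = (10610·10610+131·927·927, 10610·927+927·10610) = (225144199,19670940)

10610 927
225144199 19670940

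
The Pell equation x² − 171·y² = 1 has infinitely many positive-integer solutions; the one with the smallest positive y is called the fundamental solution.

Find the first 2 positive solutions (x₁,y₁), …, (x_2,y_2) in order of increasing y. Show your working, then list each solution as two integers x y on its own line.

√171 = [13; 13,26, …], period ℓ=2 (even) → k=1
step 0: (13, 1)  from 13·(1,0) + (0,1)
step 1: (170, 13)  from 13·(13,1) + (1,0)
(x₁, y₁) = (170, 13);  170² − 171·13² = 1 ✓
(x_2, y_2) = (170·170 + 171·13·13, 170·13 + 13·170) = (57799, 4420)

170 13
57799 4420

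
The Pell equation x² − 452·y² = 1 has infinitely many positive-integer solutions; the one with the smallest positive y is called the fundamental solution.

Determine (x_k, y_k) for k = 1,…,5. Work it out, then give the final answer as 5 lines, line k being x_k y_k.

1204353 56648
2900932297217 136448377488
6987493029899166849 328664025545553880
16830816386073401651890177 791655010315592455701792
40540488414026331506287881514113 1906864173276900777578095047272

[21; 3,1,5,3,10,3,5,1,3,42] for √452; ℓ=10 ⇒ convergent index 9
step 0: (21, 1)  from 21·(1,0) + (0,1)
step 1: (64, 3)  from 3·(21,1) + (1,0)
step 2: (85, 4)  from 1·(64,3) + (21,1)
step 3: (489, 23)  from 5·(85,4) + (64,3)
step 4: (1552, 73)  from 3·(489,23) + (85,4)
step 5: (16009, 753)  from 10·(1552,73) + (489,23)
…
step 7: (263904, 12413)  from 5·(49579,2332) + (16009,753)
step 8: (313483, 14745)  from 1·(263904,12413) + (49579,2332)
step 9: (1204353, 56648)  from 3·(313483,14745) + (263904,12413)
fundamental: x₁=1204353, y₁=56648  (since 1450466148609 − 452·3208995904 = 1)
(1204353+56648√452)^2 = 2900932297217 + 136448377488√452
(1204353+56648√452)^3 = 6987493029899166849 + 328664025545553880√452
(1204353+56648√452)^4 = 16830816386073401651890177 + 791655010315592455701792√452
(1204353+56648√452)^5 = 40540488414026331506287881514113 + 1906864173276900777578095047272√452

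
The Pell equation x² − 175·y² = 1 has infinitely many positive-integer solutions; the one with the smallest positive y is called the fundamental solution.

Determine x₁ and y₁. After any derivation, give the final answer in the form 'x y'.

√175 = [13; 4,2,1,2,4,26, …], period ℓ=6 (even) → k=5
a_0=13:  p_0=13·1+0=13,  q_0=13·0+1=1
…
a_4=2:  p_4=2·172+119=463,  q_4=2·13+9=35
a_5=4:  p_5=4·463+172=2024,  q_5=4·35+13=153
→ (2024, 153).  Check: 2024²=4096576, 175·153²=4096575, difference 1.

2024 153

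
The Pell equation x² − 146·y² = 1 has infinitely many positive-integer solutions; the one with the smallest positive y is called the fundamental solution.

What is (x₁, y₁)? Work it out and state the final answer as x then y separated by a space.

d=146: √d = [12; 12,24] (ℓ=2, even), read p_1/q_1
a_0=12:  p_0=12·1+0=12,  q_0=12·0+1=1
a_1=12:  p_1=12·12+1=145,  q_1=12·1+0=12
fundamental: x₁=145, y₁=12  (since 21025 − 146·144 = 1)

145 12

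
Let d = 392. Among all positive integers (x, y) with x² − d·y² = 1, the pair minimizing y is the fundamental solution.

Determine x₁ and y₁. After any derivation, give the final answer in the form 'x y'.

√392 = [19; 1,3,1,38, …], period ℓ=4 (even) → k=3
i=0: a=19 ⇒ p=19, q=1
i=1: a=1 ⇒ p=20, q=1
i=2: a=3 ⇒ p=79, q=4
i=3: a=1 ⇒ p=99, q=5
→ (99, 5).  Check: 99²=9801, 392·5²=9800, difference 1.

99 5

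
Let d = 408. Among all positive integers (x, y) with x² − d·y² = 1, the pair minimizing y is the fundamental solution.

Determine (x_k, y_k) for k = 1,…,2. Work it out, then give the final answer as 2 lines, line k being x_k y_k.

[20; 5,40] for √408; ℓ=2 ⇒ convergent index 1
a_0=20:  p_0=20·1+0=20,  q_0=20·0+1=1
a_1=5:  p_1=5·20+1=101,  q_1=5·1+0=5
→ (101, 5).  Check: 101²=10201, 408·5²=10200, difference 1.
(101+5√408)^2 = 20401 + 1010√408

101 5
20401 1010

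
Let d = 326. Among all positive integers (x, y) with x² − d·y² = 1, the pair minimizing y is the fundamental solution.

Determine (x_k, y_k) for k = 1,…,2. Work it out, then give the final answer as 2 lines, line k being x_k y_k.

325 18
211249 11700

√326 → a₀=18, period (18,36); ℓ=2 even so k=1
k=0  a_k=18  p_k/q_k = 18/1
k=1  a_k=18  p_k/q_k = 325/18
→ (325, 18).  Check: 325²=105625, 326·18²=105624, difference 1.
(x_2, y_2) = (325·325 + 326·18·18, 325·18 + 18·325) = (211249, 11700)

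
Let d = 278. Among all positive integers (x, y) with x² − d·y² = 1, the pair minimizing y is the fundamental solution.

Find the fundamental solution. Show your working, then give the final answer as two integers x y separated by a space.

2501 150

d=278: √d = [16; 1,2,16,2,1,32] (ℓ=6, even), read p_5/q_5
a_0=16:  p_0=16·1+0=16,  q_0=16·0+1=1
a_1=1:  p_1=1·16+1=17,  q_1=1·1+0=1
a_2=2:  p_2=2·17+16=50,  q_2=2·1+1=3
a_3=16:  p_3=16·50+17=817,  q_3=16·3+1=49
a_4=2:  p_4=2·817+50=1684,  q_4=2·49+3=101
a_5=1:  p_5=1·1684+817=2501,  q_5=1·101+49=150
(x₁, y₁) = (2501, 150);  2501² − 278·150² = 1 ✓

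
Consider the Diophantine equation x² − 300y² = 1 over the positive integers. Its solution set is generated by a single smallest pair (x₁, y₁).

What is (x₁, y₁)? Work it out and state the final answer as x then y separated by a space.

1351 78

d=300: √d = [17; 3,8,3,34] (ℓ=4, even), read p_3/q_3
k=0  a_k=17  p_k/q_k = 17/1
…
k=2  a_k=8  p_k/q_k = 433/25
k=3  a_k=3  p_k/q_k = 1351/78
fundamental: x₁=1351, y₁=78  (since 1825201 − 300·6084 = 1)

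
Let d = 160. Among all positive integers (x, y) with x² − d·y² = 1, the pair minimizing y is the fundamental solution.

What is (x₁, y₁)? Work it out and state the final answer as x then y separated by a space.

721 57

[12; 1,1,1,5,1,1,1,24] for √160; ℓ=8 ⇒ convergent index 7
a_0=12:  p_0=12·1+0=12,  q_0=12·0+1=1
a_1=1:  p_1=1·12+1=13,  q_1=1·1+0=1
…
a_3=1:  p_3=1·25+13=38,  q_3=1·2+1=3
a_4=5:  p_4=5·38+25=215,  q_4=5·3+2=17
a_5=1:  p_5=1·215+38=253,  q_5=1·17+3=20
a_6=1:  p_6=1·253+215=468,  q_6=1·20+17=37
a_7=1:  p_7=1·468+253=721,  q_7=1·37+20=57
fundamental: x₁=721, y₁=57  (since 519841 − 160·3249 = 1)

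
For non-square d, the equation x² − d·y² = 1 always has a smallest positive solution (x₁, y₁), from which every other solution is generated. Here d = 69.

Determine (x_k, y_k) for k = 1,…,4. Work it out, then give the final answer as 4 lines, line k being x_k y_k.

7775 936
120901249 14554800
1880014414175 226327139064
29234224019520001 3519386997890400

d=69: √d = [8; 3,3,1,4,1,3,3,16] (ℓ=8, even), read p_7/q_7
k=0  a_k=8  p_k/q_k = 8/1
k=1  a_k=3  p_k/q_k = 25/3
k=2  a_k=3  p_k/q_k = 83/10
…
k=4  a_k=4  p_k/q_k = 515/62
…
k=6  a_k=3  p_k/q_k = 2384/287
k=7  a_k=3  p_k/q_k = 7775/936
→ (7775, 936).  Check: 7775²=60450625, 69·936²=60450624, difference 1.
k=2:  x_2 = 7775·7775+69·936·936 = 120901249,  y_2 = 7775·936+936·7775 = 14554800
k=3:  x_3 = 7775·120901249+69·936·14554800 = 1880014414175,  y_3 = 7775·14554800+936·120901249 = 226327139064
k=4:  x_4 = 7775·1880014414175+69·936·226327139064 = 29234224019520001,  y_4 = 7775·226327139064+936·1880014414175 = 3519386997890400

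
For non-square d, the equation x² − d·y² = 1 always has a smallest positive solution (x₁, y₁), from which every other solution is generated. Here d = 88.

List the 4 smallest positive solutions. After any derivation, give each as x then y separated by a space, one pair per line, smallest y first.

197 21
77617 8274
30580901 3259935
12048797377 1284406116

√88 → a₀=9, period (2,1,1,1,2,18); ℓ=6 even so k=5
a_0=9:  p_0=9·1+0=9,  q_0=9·0+1=1
a_1=2:  p_1=2·9+1=19,  q_1=2·1+0=2
a_2=1:  p_2=1·19+9=28,  q_2=1·2+1=3
a_3=1:  p_3=1·28+19=47,  q_3=1·3+2=5
a_4=1:  p_4=1·47+28=75,  q_4=1·5+3=8
a_5=2:  p_5=2·75+47=197,  q_5=2·8+5=21
→ (197, 21).  Check: 197²=38809, 88·21²=38808, difference 1.
(x_2, y_2) = (197·197 + 88·21·21, 197·21 + 21·197) = (77617, 8274)
(x_3, y_3) = (197·77617 + 88·21·8274, 197·8274 + 21·77617) = (30580901, 3259935)
(x_4, y_4) = (197·30580901 + 88·21·3259935, 197·3259935 + 21·30580901) = (12048797377, 1284406116)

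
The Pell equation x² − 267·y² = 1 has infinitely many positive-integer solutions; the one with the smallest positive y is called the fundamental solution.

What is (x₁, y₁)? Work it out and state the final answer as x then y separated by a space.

√267 → a₀=16, period (2,1,15,1,2,32); ℓ=6 even so k=5
a_0=16:  p_0=16·1+0=16,  q_0=16·0+1=1
…
a_2=1:  p_2=1·33+16=49,  q_2=1·2+1=3
a_3=15:  p_3=15·49+33=768,  q_3=15·3+2=47
a_4=1:  p_4=1·768+49=817,  q_4=1·47+3=50
a_5=2:  p_5=2·817+768=2402,  q_5=2·50+47=147
→ (2402, 147).  Check: 2402²=5769604, 267·147²=5769603, difference 1.

2402 147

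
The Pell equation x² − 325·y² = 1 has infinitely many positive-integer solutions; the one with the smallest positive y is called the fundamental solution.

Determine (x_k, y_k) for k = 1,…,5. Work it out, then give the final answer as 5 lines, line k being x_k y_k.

√325 → a₀=18, period (36); ℓ=1 odd so k=1
a_0=18:  p_0=18·1+0=18,  q_0=18·0+1=1
a_1=36:  p_1=36·18+1=649,  q_1=36·1+0=36
(x₁, y₁) = (649, 36);  649² − 325·36² = 1 ✓
k=2:  x_2 = 649·649+325·36·36 = 842401,  y_2 = 649·36+36·649 = 46728
k=3:  x_3 = 649·842401+325·36·46728 = 1093435849,  y_3 = 649·46728+36·842401 = 60652908
k=4:  x_4 = 649·1093435849+325·36·60652908 = 1419278889601,  y_4 = 649·60652908+36·1093435849 = 78727427856
k=5:  x_5 = 649·1419278889601+325·36·78727427856 = 1842222905266249,  y_5 = 649·78727427856+36·1419278889601 = 102188140704180

649 36
842401 46728
1093435849 60652908
1419278889601 78727427856
1842222905266249 102188140704180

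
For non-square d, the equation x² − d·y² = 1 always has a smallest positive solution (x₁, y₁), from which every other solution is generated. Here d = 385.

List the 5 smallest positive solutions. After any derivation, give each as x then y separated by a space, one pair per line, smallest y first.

[19; 1,1,1,1,1,…,1,1,38] for √385; ℓ=16 ⇒ convergent index 15
i=0: a=19 ⇒ p=19, q=1
i=1: a=1 ⇒ p=20, q=1
…
i=5: a=1 ⇒ p=157, q=8
…
i=10: a=3 ⇒ p=10262, q=523
…
i=14: a=1 ⇒ p=59551, q=3035
i=15: a=1 ⇒ p=95831, q=4884
(x₁, y₁) = (95831, 4884);  95831² − 385·4884² = 1 ✓
(95831+4884√385)^2 = 18367161121 + 936077208√385
(95831+4884√385)^3 = 3520286834677271 + 179410429834812√385
(95831+4884√385)^4 = 674705215289547953281 + 34386161802063660336√385
(95831+4884√385)^5 = 129315350969305052987065751 + 6590520543127714837483620√385

95831 4884
18367161121 936077208
3520286834677271 179410429834812
674705215289547953281 34386161802063660336
129315350969305052987065751 6590520543127714837483620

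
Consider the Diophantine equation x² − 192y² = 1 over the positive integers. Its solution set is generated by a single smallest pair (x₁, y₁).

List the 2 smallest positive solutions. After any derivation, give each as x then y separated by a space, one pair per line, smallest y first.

97 7
18817 1358

d=192: √d = [13; 1,5,1,26] (ℓ=4, even), read p_3/q_3
i=0: a=13 ⇒ p=13, q=1
…
i=2: a=5 ⇒ p=83, q=6
i=3: a=1 ⇒ p=97, q=7
(x₁, y₁) = (97, 7);  97² − 192·7² = 1 ✓
k=2:  x_2 = 97·97+192·7·7 = 18817,  y_2 = 97·7+7·97 = 1358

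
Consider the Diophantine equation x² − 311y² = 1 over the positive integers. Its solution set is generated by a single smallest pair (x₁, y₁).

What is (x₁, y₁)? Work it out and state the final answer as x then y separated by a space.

16883880 957397

[17; 1,1,1,2,1,…,1,1,34] for √311; ℓ=16 ⇒ convergent index 15
i=0: a=17 ⇒ p=17, q=1
…
i=5: a=1 ⇒ p=194, q=11
…
i=8: a=17 ⇒ p=71158, q=4035
i=9: a=3 ⇒ p=217583, q=12338
…
i=14: a=1 ⇒ p=10724507, q=608131
i=15: a=1 ⇒ p=16883880, q=957397
(x₁, y₁) = (16883880, 957397);  16883880² − 311·957397² = 1 ✓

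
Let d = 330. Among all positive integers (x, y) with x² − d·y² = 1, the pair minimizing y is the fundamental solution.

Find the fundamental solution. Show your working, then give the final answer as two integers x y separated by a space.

109 6

d=330: √d = [18; 6,36] (ℓ=2, even), read p_1/q_1
i=0: a=18 ⇒ p=18, q=1
i=1: a=6 ⇒ p=109, q=6
fundamental: x₁=109, y₁=6  (since 11881 − 330·36 = 1)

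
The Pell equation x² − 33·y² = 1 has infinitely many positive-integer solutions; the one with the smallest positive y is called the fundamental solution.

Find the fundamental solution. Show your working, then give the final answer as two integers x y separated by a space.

23 4

√33 → a₀=5, period (1,2,1,10); ℓ=4 even so k=3
a_0=5:  p_0=5·1+0=5,  q_0=5·0+1=1
…
a_2=2:  p_2=2·6+5=17,  q_2=2·1+1=3
a_3=1:  p_3=1·17+6=23,  q_3=1·3+1=4
→ (23, 4).  Check: 23²=529, 33·4²=528, difference 1.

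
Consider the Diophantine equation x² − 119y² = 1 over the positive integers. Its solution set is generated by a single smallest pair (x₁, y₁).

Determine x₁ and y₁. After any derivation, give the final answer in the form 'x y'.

120 11

d=119: √d = [10; 1,9,1,20] (ℓ=4, even), read p_3/q_3
step 0: (10, 1)  from 10·(1,0) + (0,1)
…
step 2: (109, 10)  from 9·(11,1) + (10,1)
step 3: (120, 11)  from 1·(109,10) + (11,1)
(x₁, y₁) = (120, 11);  120² − 119·11² = 1 ✓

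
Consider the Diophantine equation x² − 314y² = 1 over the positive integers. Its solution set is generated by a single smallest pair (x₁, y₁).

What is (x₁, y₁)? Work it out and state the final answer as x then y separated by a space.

392499 22150

√314 → a₀=17, period (1,2,1,1,2,1,34); ℓ=7 odd so k=13
step 0: (17, 1)  from 17·(1,0) + (0,1)
step 1: (18, 1)  from 1·(17,1) + (1,0)
step 2: (53, 3)  from 2·(18,1) + (17,1)
…
step 5: (319, 18)  from 2·(124,7) + (71,4)
…
step 7: (15381, 868)  from 34·(443,25) + (319,18)
…
step 10: (62853, 3547)  from 1·(47029,2654) + (15824,893)
…
step 12: (282617, 15949)  from 2·(109882,6201) + (62853,3547)
step 13: (392499, 22150)  from 1·(282617,15949) + (109882,6201)
(x₁, y₁) = (392499, 22150);  392499² − 314·22150² = 1 ✓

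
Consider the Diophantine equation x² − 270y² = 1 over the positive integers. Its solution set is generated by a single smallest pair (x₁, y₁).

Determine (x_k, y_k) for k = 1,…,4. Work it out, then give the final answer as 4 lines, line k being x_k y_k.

√270 = [16; 2,3,6,3,2,32, …], period ℓ=6 (even) → k=5
a_0=16:  p_0=16·1+0=16,  q_0=16·0+1=1
…
a_2=3:  p_2=3·33+16=115,  q_2=3·2+1=7
…
a_4=3:  p_4=3·723+115=2284,  q_4=3·44+7=139
a_5=2:  p_5=2·2284+723=5291,  q_5=2·139+44=322
(x₁, y₁) = (5291, 322);  5291² − 270·322² = 1 ✓
(x_2, y_2) = (5291·5291 + 270·322·322, 5291·322 + 322·5291) = (55989361, 3407404)
(x_3, y_3) = (5291·55989361 + 270·322·3407404, 5291·3407404 + 322·55989361) = (592479412811, 36057148806)
(x_4, y_4) = (5291·592479412811 + 270·322·36057148806, 5291·36057148806 + 322·592479412811) = (6269617090376641, 381556745257688)

5291 322
55989361 3407404
592479412811 36057148806
6269617090376641 381556745257688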